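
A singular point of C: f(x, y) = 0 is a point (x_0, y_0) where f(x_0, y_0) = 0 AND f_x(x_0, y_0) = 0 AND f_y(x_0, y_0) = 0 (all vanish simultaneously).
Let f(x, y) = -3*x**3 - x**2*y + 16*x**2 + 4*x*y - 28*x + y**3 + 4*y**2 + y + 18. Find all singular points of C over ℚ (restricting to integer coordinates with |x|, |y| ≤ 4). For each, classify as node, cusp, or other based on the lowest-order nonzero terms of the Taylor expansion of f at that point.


Singular points: {(2, -1)}; classification: node.

Compute partial derivatives:
  f_x = -9*x**2 - 2*x*y + 32*x + 4*y - 28.
  f_y = -x**2 + 4*x + 3*y**2 + 8*y + 1.
Scan x_0 ∈ {−4, ..., 4}. For each x_0, f_y(x_0, y) is a polynomial in y; find its integer roots y ∈ {−4, ..., 4}, then test f_x and f at those candidates.
  x = -4: f_y(-4, y) = 3*y**2 + 8*y - 31; no integer root y with |y| ≤ 4.
  x = -3: f_y(-3, y) = 3*y**2 + 8*y - 20; no integer root y with |y| ≤ 4.
  x = -2: f_y(-2, y) = 3*y**2 + 8*y - 11; vanishes at y ∈ {1}. (-2, 1): f_x = -120 ≠ 0.
  x = -1: f_y(-1, y) = 3*y**2 + 8*y - 4; no integer root y with |y| ≤ 4.
  x = 0: f_y(0, y) = 3*y**2 + 8*y + 1; no integer root y with |y| ≤ 4.
  x = 1: f_y(1, y) = 3*y**2 + 8*y + 4; vanishes at y ∈ {-2}. (1, -2): f_x = -9 ≠ 0.
  x = 2: f_y(2, y) = 3*y**2 + 8*y + 5; vanishes at y ∈ {-1}. (2, -1): f_x = 0, f = 0 — SINGULAR.
  x = 3: f_y(3, y) = 3*y**2 + 8*y + 4; vanishes at y ∈ {-2}. (3, -2): f_x = -9 ≠ 0.
  x = 4: f_y(4, y) = 3*y**2 + 8*y + 1; no integer root y with |y| ≤ 4.
Only singular point on the grid: (2, -1).
Classify: substitute x = 2 + u, y = -1 + v and expand: f = -3*u**3 - u**2*v - u**2 + v**3 + v**2.
No constant or linear terms (consistent with a singular point). Quadratic part: -u**2 + v**2. Cubic part: -3*u**3 - u**2*v + v**3.
The quadratic part v**2 - u**2 = (v − u)(v + u) splits into two distinct linear factors, so there are two distinct tangent lines y − -1 = ±(x − 2) — this is a node (ordinary double point).
Classification: node.


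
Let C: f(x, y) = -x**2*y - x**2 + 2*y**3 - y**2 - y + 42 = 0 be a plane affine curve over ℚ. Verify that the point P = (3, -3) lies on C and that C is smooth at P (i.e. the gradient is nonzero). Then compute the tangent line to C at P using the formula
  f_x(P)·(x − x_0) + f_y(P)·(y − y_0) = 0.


Tangent line at P: 12*x + 50*y + 114 = 0.

Step 1: f(3, -3) = 0, so P lies on C.
Step 2: partial derivatives
  f_x(x, y) = -2*x*y - 2*x, f_y(x, y) = -x**2 + 6*y**2 - 2*y - 1.
  f_x(P) = 12, f_y(P) = 50 (gradient nonzero, so P is smooth).
Step 3: tangent line at P: 12·(x − 3) + 50·(y − -3) = 0.
Expanding: 12*x + 50*y + 114 = 0.


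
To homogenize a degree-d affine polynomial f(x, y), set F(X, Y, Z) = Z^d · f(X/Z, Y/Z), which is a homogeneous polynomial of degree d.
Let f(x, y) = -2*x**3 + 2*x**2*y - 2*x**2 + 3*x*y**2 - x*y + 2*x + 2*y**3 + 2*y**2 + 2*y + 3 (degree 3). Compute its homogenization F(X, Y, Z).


F(X, Y, Z) = -2*X**3 + 2*X**2*Y - 2*X**2*Z + 3*X*Y**2 - X*Y*Z + 2*X*Z**2 + 2*Y**3 + 2*Y**2*Z + 2*Y*Z**2 + 3*Z**3

deg(f) = 3.
Substitute x = X/Z, y = Y/Z into f, then multiply by Z^3.
  monomial -2·x^3·y^0 ↦ -2·X^3·Y^0·Z^0.
  monomial 2·x^2·y^1 ↦ 2·X^2·Y^1·Z^0.
  monomial -2·x^2·y^0 ↦ -2·X^2·Y^0·Z^1.
  monomial 3·x^1·y^2 ↦ 3·X^1·Y^2·Z^0.
  monomial -1·x^1·y^1 ↦ -1·X^1·Y^1·Z^1.
  monomial 2·x^1·y^0 ↦ 2·X^1·Y^0·Z^2.
  monomial 2·x^0·y^3 ↦ 2·X^0·Y^3·Z^0.
  monomial 2·x^0·y^2 ↦ 2·X^0·Y^2·Z^1.
  monomial 2·x^0·y^1 ↦ 2·X^0·Y^1·Z^2.
  monomial 3·x^0·y^0 ↦ 3·X^0·Y^0·Z^3.
Collecting: F(X, Y, Z) = -2*X**3 + 2*X**2*Y - 2*X**2*Z + 3*X*Y**2 - X*Y*Z + 2*X*Z**2 + 2*Y**3 + 2*Y**2*Z + 2*Y*Z**2 + 3*Z**3.


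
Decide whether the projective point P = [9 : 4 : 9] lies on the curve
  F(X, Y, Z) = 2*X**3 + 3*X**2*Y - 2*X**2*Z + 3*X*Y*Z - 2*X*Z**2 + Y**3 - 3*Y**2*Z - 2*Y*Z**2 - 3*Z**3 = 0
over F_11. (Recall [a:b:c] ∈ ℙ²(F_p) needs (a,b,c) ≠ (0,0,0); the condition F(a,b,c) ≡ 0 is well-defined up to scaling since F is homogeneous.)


F(9,4,9) ≡ 0 (mod 11); P is on the curve.

Evaluate F(9, 4, 9) term-by-term (mod 11).
  2*X**3 ↦ 2·729·1·1 = 1458
  3*X**2*Y ↦ 3·81·4·1 = 972
  -2*X**2*Z ↦ -2·81·1·9 = -1458
  3*X*Y*Z ↦ 3·9·4·9 = 972
  -2*X*Z**2 ↦ -2·9·1·81 = -1458
  Y**3 ↦ 1·1·64·1 = 64
  -3*Y**2*Z ↦ -3·1·16·9 = -432
  -2*Y*Z**2 ↦ -2·1·4·81 = -648
  -3*Z**3 ↦ -3·1·1·729 = -2187
Sum: F(9, 4, 9) = (1458) + (972) + (-1458) + (972) + (-1458) + (64) + (-432) + (-648) + (-2187) = -2717.
Reducing mod 11: -2717 ≡ 0 (mod 11).
Since F(a, b, c) ≡ 0 (mod 11), P lies on the curve.


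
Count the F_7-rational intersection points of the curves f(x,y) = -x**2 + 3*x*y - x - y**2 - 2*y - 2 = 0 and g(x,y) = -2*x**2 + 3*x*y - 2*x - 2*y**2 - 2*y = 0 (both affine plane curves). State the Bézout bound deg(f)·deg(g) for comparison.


Common zeros: ∅; count = 0; Bézout bound = 4.

deg(f) = 2, deg(g) = 2, so Bézout bound = 4.
Scan x ∈ F_7. For each x, list the y ∈ F_7 with f(x, y) ≡ 0 and those with g(x, y) ≡ 0 (mod 7); the common zeros in that column are the intersection.
  x = 0: f ≡ 0 at y ∈ ∅; g ≡ 0 at y ∈ {0, 6}; common: ∅.
  x = 1: f ≡ 0 at y ∈ ∅; g ≡ 0 at y ∈ {5, 6}; common: ∅.
  x = 2: f ≡ 0 at y ∈ ∅; g ≡ 0 at y ∈ {4, 5}; common: ∅.
  x = 3: f ≡ 0 at y ∈ {0}; g ≡ 0 at y ∈ {3, 4}; common: ∅.
  x = 4: f ≡ 0 at y ∈ ∅; g ≡ 0 at y ∈ {2, 3}; common: ∅.
  x = 5: f ≡ 0 at y ∈ ∅; g ≡ 0 at y ∈ {1, 2}; common: ∅.
  x = 6: f ≡ 0 at y ∈ ∅; g ≡ 0 at y ∈ {0, 1}; common: ∅.
Collecting: common zeros = ∅, so the count is 0.
Comparison with the Bézout bound: 0 ≤ 4 = deg(f)·deg(g), as expected for curves with no common component (the affine F_7-count falls short of the bound because intersections may lie at infinity, over extension fields, or carry multiplicity).


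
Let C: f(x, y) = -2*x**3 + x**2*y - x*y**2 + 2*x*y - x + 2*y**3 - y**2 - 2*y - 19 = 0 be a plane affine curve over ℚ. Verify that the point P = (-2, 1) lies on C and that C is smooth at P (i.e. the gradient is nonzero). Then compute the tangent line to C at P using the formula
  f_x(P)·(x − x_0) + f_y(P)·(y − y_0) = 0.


Tangent line at P: -28*x + 6*y - 62 = 0.

Step 1: f(-2, 1) = 0, so P lies on C.
Step 2: partial derivatives
  f_x(x, y) = -6*x**2 + 2*x*y - y**2 + 2*y - 1, f_y(x, y) = x**2 - 2*x*y + 2*x + 6*y**2 - 2*y - 2.
  f_x(P) = -28, f_y(P) = 6 (gradient nonzero, so P is smooth).
Step 3: tangent line at P: -28·(x − -2) + 6·(y − 1) = 0.
Expanding: -28*x + 6*y - 62 = 0.


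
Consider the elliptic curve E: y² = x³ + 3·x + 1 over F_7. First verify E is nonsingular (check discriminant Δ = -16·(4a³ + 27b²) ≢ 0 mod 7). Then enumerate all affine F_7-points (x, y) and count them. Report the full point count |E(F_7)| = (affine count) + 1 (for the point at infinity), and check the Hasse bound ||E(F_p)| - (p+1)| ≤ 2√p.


Affine points = {(0, 1), (0, 6), (2, 1), (2, 6), (3, 3), (3, 4), (4, 0), (5, 1), (5, 6), (6, 2), (6, 5)}; affine count = 11; |E(F_7)| = 12.

Discriminant check: Δ ∝ 4a³ + 27b² = 4·3³ + 27·1² = 4·27 + 27·1 ≡ 2 (mod 7). Nonzero ⇒ E is nonsingular.
For each x ∈ F_7, compute rhs = x³ + 3·x + 1 mod 7, then count y ∈ F_7 with y² ≡ rhs.
  x = 0: rhs = 1, matching y values: 1, 6 (2 points).
  x = 1: rhs = 5, matching y values: none (0 points).
  x = 2: rhs = 1, matching y values: 1, 6 (2 points).
  x = 3: rhs = 2, matching y values: 3, 4 (2 points).
  x = 4: rhs = 0, matching y values: 0 (1 points).
  x = 5: rhs = 1, matching y values: 1, 6 (2 points).
  x = 6: rhs = 4, matching y values: 2, 5 (2 points).
Total affine count: 11.
Full point count |E(F_7)| = 11 + 1 = 12.
Hasse bound: |12 − (7+1)| = |4| = 4 ≤ 2√7 ≈ 5.2915 ✓.


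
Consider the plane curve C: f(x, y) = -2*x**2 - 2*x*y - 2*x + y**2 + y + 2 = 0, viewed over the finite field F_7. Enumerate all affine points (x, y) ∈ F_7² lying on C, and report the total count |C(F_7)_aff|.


Affine F_7-points: {(0, 3), (1, 2), (1, 6), (2, 5), (3, 2), (3, 3), (6, 5), (6, 6)}; count = 8.

For each of the 49 pairs (x, y) ∈ F_7², evaluate f(x, y) mod 7. Record the zeros.
  x = 0: [0↦2, 1↦4, 2↦1, 3↦0, 4↦1, 5↦4, 6↦2]  zeros at y ∈ {3}
  x = 1: [0↦5, 1↦5, 2↦0, 3↦4, 4↦3, 5↦4, 6↦0]  zeros at y ∈ {2, 6}
  x = 2: [0↦4, 1↦2, 2↦2, 3↦4, 4↦1, 5↦0, 6↦1]  zeros at y ∈ {5}
  x = 3: [0↦6, 1↦2, 2↦0, 3↦0, 4↦2, 5↦6, 6↦5]  zeros at y ∈ {2, 3}
  x = 4: [0↦4, 1↦5, 2↦1, 3↦6, 4↦6, 5↦1, 6↦5]  zeros at y ∈ ∅
  x = 5: [0↦5, 1↦4, 2↦5, 3↦1, 4↦6, 5↦6, 6↦1]  zeros at y ∈ ∅
  x = 6: [0↦2, 1↦6, 2↦5, 3↦6, 4↦2, 5↦0, 6↦0]  zeros at y ∈ {5, 6}
Collecting zeros: affine points = {(0, 3), (1, 2), (1, 6), (2, 5), (3, 2), (3, 3), (6, 5), (6, 6)}.
Total count |C(F_7)_aff| = 8.


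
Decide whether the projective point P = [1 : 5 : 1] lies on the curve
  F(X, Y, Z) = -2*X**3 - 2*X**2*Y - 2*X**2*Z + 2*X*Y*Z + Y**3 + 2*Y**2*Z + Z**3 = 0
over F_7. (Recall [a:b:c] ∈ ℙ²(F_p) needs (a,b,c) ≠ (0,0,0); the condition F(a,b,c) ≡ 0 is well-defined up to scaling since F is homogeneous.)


F(1,5,1) ≡ 4 (mod 7); P is NOT on the curve.

Evaluate F(1, 5, 1) term-by-term (mod 7).
  -2*X**3 ↦ -2·1·1·1 = -2
  -2*X**2*Y ↦ -2·1·5·1 = -10
  -2*X**2*Z ↦ -2·1·1·1 = -2
  2*X*Y*Z ↦ 2·1·5·1 = 10
  Y**3 ↦ 1·1·125·1 = 125
  2*Y**2*Z ↦ 2·1·25·1 = 50
  Z**3 ↦ 1·1·1·1 = 1
Sum: F(1, 5, 1) = (-2) + (-10) + (-2) + (10) + (125) + (50) + (1) = 172.
Reducing mod 7: 172 ≡ 4 (mod 7).
Since F(a, b, c) ≡ 4 ≠ 0 (mod 7), P does NOT lie on the curve.


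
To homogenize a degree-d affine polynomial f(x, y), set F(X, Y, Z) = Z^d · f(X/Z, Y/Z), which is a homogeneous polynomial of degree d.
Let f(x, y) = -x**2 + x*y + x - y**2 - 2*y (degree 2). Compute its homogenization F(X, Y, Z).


F(X, Y, Z) = -X**2 + X*Y + X*Z - Y**2 - 2*Y*Z

deg(f) = 2.
Substitute x = X/Z, y = Y/Z into f, then multiply by Z^2.
  monomial -1·x^2·y^0 ↦ -1·X^2·Y^0·Z^0.
  monomial 1·x^1·y^1 ↦ 1·X^1·Y^1·Z^0.
  monomial 1·x^1·y^0 ↦ 1·X^1·Y^0·Z^1.
  monomial -1·x^0·y^2 ↦ -1·X^0·Y^2·Z^0.
  monomial -2·x^0·y^1 ↦ -2·X^0·Y^1·Z^1.
Collecting: F(X, Y, Z) = -X**2 + X*Y + X*Z - Y**2 - 2*Y*Z.


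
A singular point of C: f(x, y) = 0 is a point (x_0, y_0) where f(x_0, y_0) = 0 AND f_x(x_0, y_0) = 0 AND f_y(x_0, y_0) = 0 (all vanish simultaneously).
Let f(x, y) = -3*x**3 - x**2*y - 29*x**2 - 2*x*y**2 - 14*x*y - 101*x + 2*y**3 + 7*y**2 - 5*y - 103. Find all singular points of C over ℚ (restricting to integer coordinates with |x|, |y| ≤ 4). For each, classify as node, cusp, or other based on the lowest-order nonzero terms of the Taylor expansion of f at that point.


Singular points: {(-3, -2)}; classification: cusp.

Compute partial derivatives:
  f_x = -9*x**2 - 2*x*y - 58*x - 2*y**2 - 14*y - 101.
  f_y = -x**2 - 4*x*y - 14*x + 6*y**2 + 14*y - 5.
Scan x_0 ∈ {−4, ..., 4}. For each x_0, f_y(x_0, y) is a polynomial in y; find its integer roots y ∈ {−4, ..., 4}, then test f_x and f at those candidates.
  x = -4: f_y(-4, y) = 6*y**2 + 30*y + 35; no integer root y with |y| ≤ 4.
  x = -3: f_y(-3, y) = 6*y**2 + 26*y + 28; vanishes at y ∈ {-2}. (-3, -2): f_x = 0, f = 0 — SINGULAR.
  x = -2: f_y(-2, y) = 6*y**2 + 22*y + 19; no integer root y with |y| ≤ 4.
  x = -1: f_y(-1, y) = 6*y**2 + 18*y + 8; no integer root y with |y| ≤ 4.
  x = 0: f_y(0, y) = 6*y**2 + 14*y - 5; no integer root y with |y| ≤ 4.
  x = 1: f_y(1, y) = 6*y**2 + 10*y - 20; no integer root y with |y| ≤ 4.
  x = 2: f_y(2, y) = 6*y**2 + 6*y - 37; no integer root y with |y| ≤ 4.
  x = 3: f_y(3, y) = 6*y**2 + 2*y - 56; no integer root y with |y| ≤ 4.
  x = 4: f_y(4, y) = 6*y**2 - 2*y - 77; no integer root y with |y| ≤ 4.
Only singular point on the grid: (-3, -2).
Classify: substitute x = -3 + u, y = -2 + v and expand: f = -3*u**3 - u**2*v - 2*u*v**2 + 2*v**3 + v**2.
No constant or linear terms (consistent with a singular point). Quadratic part: v**2. Cubic part: -3*u**3 - u**2*v - 2*u*v**2 + 2*v**3.
The quadratic part v**2 is a perfect square, so there is a single (double) tangent line v = 0, i.e. y = -2. Restricting the cubic part to that line (v = 0) leaves -3*u**3 ≠ 0, so f is not divisible by v and the branch is v² ≈ 3*u**3 to lowest order — this is a cusp.
Classification: cusp.


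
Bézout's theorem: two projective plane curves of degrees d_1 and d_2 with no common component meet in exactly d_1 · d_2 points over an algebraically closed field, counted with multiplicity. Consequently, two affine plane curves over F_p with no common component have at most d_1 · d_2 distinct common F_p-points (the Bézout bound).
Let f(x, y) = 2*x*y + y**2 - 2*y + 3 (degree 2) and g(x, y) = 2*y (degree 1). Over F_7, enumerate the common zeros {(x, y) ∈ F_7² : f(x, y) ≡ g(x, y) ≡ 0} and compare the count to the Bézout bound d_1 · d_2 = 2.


Common zeros: ∅; count = 0; Bézout bound = 2.

deg(f) = 2, deg(g) = 1, so Bézout bound = 2.
Scan x ∈ F_7. For each x, list the y ∈ F_7 with f(x, y) ≡ 0 and those with g(x, y) ≡ 0 (mod 7); the common zeros in that column are the intersection.
  x = 0: f ≡ 0 at y ∈ ∅; g ≡ 0 at y ∈ {0}; common: ∅.
  x = 1: f ≡ 0 at y ∈ {2, 5}; g ≡ 0 at y ∈ {0}; common: ∅.
  x = 2: f ≡ 0 at y ∈ ∅; g ≡ 0 at y ∈ {0}; common: ∅.
  x = 3: f ≡ 0 at y ∈ {4, 6}; g ≡ 0 at y ∈ {0}; common: ∅.
  x = 4: f ≡ 0 at y ∈ ∅; g ≡ 0 at y ∈ {0}; common: ∅.
  x = 5: f ≡ 0 at y ∈ ∅; g ≡ 0 at y ∈ {0}; common: ∅.
  x = 6: f ≡ 0 at y ∈ {1, 3}; g ≡ 0 at y ∈ {0}; common: ∅.
Collecting: common zeros = ∅, so the count is 0.
Comparison with the Bézout bound: 0 ≤ 2 = deg(f)·deg(g), as expected for curves with no common component (the affine F_7-count falls short of the bound because intersections may lie at infinity, over extension fields, or carry multiplicity).


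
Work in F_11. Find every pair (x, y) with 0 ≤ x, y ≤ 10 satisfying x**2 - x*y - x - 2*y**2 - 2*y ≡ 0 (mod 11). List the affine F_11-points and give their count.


Affine F_11-points: {(0, 0), (0, 10), (1, 0), (1, 4), (4, 4), (5, 1), (8, 1), (8, 5), (9, 5), (9, 6)}; count = 10.

For each of the 121 pairs (x, y) ∈ F_11², evaluate f(x, y) mod 11. Record the zeros.
  x = 0: [0↦0, 1↦7, 2↦10, 3↦9, 4↦4, 5↦6, 6↦4, 7↦9, 8↦10, 9↦7, 10↦0]  zeros at y ∈ {0, 10}
  x = 1: [0↦0, 1↦6, 2↦8, 3↦6, 4↦0, 5↦1, 6↦9, 7↦2, 8↦2, 9↦9, 10↦1]  zeros at y ∈ {0, 4}
  x = 2: [0↦2, 1↦7, 2↦8, 3↦5, 4↦9, 5↦9, 6↦5, 7↦8, 8↦7, 9↦2, 10↦4]  zeros at y ∈ ∅
  x = 3: [0↦6, 1↦10, 2↦10, 3↦6, 4↦9, 5↦8, 6↦3, 7↦5, 8↦3, 9↦8, 10↦9]  zeros at y ∈ ∅
  x = 4: [0↦1, 1↦4, 2↦3, 3↦9, 4↦0, 5↦9, 6↦3, 7↦4, 8↦1, 9↦5, 10↦5]  zeros at y ∈ {4}
  x = 5: [0↦9, 1↦0, 2↦9, 3↦3, 4↦4, 5↦1, 6↦5, 7↦5, 8↦1, 9↦4, 10↦3]  zeros at y ∈ {1}
  x = 6: [0↦8, 1↦9, 2↦6, 3↦10, 4↦10, 5↦6, 6↦9, 7↦8, 8↦3, 9↦5, 10↦3]  zeros at y ∈ ∅
  x = 7: [0↦9, 1↦9, 2↦5, 3↦8, 4↦7, 5↦2, 6↦4, 7↦2, 8↦7, 9↦8, 10↦5]  zeros at y ∈ ∅
  x = 8: [0↦1, 1↦0, 2↦6, 3↦8, 4↦6, 5↦0, 6↦1, 7↦9, 8↦2, 9↦2, 10↦9]  zeros at y ∈ {1, 5}
  x = 9: [0↦6, 1↦4, 2↦9, 3↦10, 4↦7, 5↦0, 6↦0, 7↦7, 8↦10, 9↦9, 10↦4]  zeros at y ∈ {5, 6}
  x = 10: [0↦2, 1↦10, 2↦3, 3↦3, 4↦10, 5↦2, 6↦1, 7↦7, 8↦9, 9↦7, 10↦1]  zeros at y ∈ ∅
Collecting zeros: affine points = {(0, 0), (0, 10), (1, 0), (1, 4), (4, 4), (5, 1), (8, 1), (8, 5), (9, 5), (9, 6)}.
Total count |C(F_11)_aff| = 10.


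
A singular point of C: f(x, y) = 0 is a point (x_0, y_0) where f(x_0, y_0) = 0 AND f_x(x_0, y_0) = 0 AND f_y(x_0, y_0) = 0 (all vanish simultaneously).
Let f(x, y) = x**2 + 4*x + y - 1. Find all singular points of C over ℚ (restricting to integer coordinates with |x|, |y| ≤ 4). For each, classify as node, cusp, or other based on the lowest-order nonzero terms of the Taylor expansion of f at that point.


No singular points in the scanned grid; C is smooth there.

Compute partial derivatives:
  f_x = 2*x + 4.
  f_y = 1.
f_y = 1 is a nonzero constant, so f_y never vanishes: no point (x, y) can satisfy f = f_x = f_y = 0. In particular no (x, y) ∈ {−4, ..., 4}² is singular; the curve is smooth.


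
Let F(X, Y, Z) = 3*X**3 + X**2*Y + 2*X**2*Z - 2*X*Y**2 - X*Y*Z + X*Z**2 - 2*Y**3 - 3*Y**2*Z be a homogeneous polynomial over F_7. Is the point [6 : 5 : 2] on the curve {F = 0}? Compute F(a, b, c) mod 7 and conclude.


F(6,5,2) ≡ 5 (mod 7); P is NOT on the curve.

Evaluate F(6, 5, 2) term-by-term (mod 7).
  3*X**3 ↦ 3·216·1·1 = 648
  X**2*Y ↦ 1·36·5·1 = 180
  2*X**2*Z ↦ 2·36·1·2 = 144
  -2*X*Y**2 ↦ -2·6·25·1 = -300
  -X*Y*Z ↦ -1·6·5·2 = -60
  X*Z**2 ↦ 1·6·1·4 = 24
  -2*Y**3 ↦ -2·1·125·1 = -250
  -3*Y**2*Z ↦ -3·1·25·2 = -150
Sum: F(6, 5, 2) = (648) + (180) + (144) + (-300) + (-60) + (24) + (-250) + (-150) = 236.
Reducing mod 7: 236 ≡ 5 (mod 7).
Since F(a, b, c) ≡ 5 ≠ 0 (mod 7), P does NOT lie on the curve.


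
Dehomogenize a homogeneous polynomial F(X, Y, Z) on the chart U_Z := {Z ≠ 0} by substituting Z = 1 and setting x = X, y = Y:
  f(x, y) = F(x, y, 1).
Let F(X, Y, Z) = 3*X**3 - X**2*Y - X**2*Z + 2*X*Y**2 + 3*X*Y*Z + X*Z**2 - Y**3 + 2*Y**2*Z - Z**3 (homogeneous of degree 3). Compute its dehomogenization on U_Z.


f(x, y) = 3*x**3 - x**2*y - x**2 + 2*x*y**2 + 3*x*y + x - y**3 + 2*y**2 - 1

On U_Z we set Z = 1. Each monomial c·X^i·Y^j·Z^k in F becomes c·x^i·y^j·1^k = c·x^i·y^j.
Substituting Z = 1: F(X, Y, 1) = 3*x**3 - x**2*y - x**2 + 2*x*y**2 + 3*x*y + x - y**3 + 2*y**2 - 1.
Note: deg(f) ≤ deg(F) = 3; strict inequality happens when F is divisible by Z (lost terms).


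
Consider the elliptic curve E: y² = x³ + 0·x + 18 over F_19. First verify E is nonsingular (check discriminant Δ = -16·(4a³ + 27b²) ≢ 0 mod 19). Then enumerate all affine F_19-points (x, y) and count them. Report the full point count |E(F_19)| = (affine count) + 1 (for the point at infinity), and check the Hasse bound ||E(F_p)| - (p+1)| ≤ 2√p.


Affine points = {(1, 0), (2, 8), (2, 11), (3, 8), (3, 11), (4, 5), (4, 14), (6, 5), (6, 14), (7, 0), (8, 6), (8, 13), (9, 5), (9, 14), (10, 7), (10, 12), (11, 0), (12, 6), (12, 13), (13, 7), (13, 12), (14, 8), (14, 11), (15, 7), (15, 12), (18, 6), (18, 13)}; affine count = 27; |E(F_19)| = 28.

Discriminant check: Δ ∝ 4a³ + 27b² = 4·0³ + 27·18² = 4·0 + 27·324 ≡ 8 (mod 19). Nonzero ⇒ E is nonsingular.
For each x ∈ F_19, compute rhs = x³ + 0·x + 18 mod 19, then count y ∈ F_19 with y² ≡ rhs.
  x = 0: rhs = 18, matching y values: none (0 points).
  x = 1: rhs = 0, matching y values: 0 (1 points).
  x = 2: rhs = 7, matching y values: 8, 11 (2 points).
  x = 3: rhs = 7, matching y values: 8, 11 (2 points).
  x = 4: rhs = 6, matching y values: 5, 14 (2 points).
  x = 5: rhs = 10, matching y values: none (0 points).
  x = 6: rhs = 6, matching y values: 5, 14 (2 points).
  x = 7: rhs = 0, matching y values: 0 (1 points).
  x = 8: rhs = 17, matching y values: 6, 13 (2 points).
  x = 9: rhs = 6, matching y values: 5, 14 (2 points).
  x = 10: rhs = 11, matching y values: 7, 12 (2 points).
  x = 11: rhs = 0, matching y values: 0 (1 points).
  x = 12: rhs = 17, matching y values: 6, 13 (2 points).
  x = 13: rhs = 11, matching y values: 7, 12 (2 points).
  x = 14: rhs = 7, matching y values: 8, 11 (2 points).
  x = 15: rhs = 11, matching y values: 7, 12 (2 points).
  x = 16: rhs = 10, matching y values: none (0 points).
  x = 17: rhs = 10, matching y values: none (0 points).
  x = 18: rhs = 17, matching y values: 6, 13 (2 points).
Total affine count: 27.
Full point count |E(F_19)| = 27 + 1 = 28.
Hasse bound: |28 − (19+1)| = |8| = 8 ≤ 2√19 ≈ 8.7178 ✓.


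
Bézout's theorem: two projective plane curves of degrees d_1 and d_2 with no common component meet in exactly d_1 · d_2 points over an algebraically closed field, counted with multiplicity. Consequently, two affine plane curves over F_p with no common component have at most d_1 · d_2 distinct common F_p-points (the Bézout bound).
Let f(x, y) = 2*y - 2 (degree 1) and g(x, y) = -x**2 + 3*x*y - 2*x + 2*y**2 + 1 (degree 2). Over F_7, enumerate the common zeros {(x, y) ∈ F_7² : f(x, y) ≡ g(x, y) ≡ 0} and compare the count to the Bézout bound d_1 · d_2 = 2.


Common zeros: ∅; count = 0; Bézout bound = 2.

deg(f) = 1, deg(g) = 2, so Bézout bound = 2.
Scan x ∈ F_7. For each x, list the y ∈ F_7 with f(x, y) ≡ 0 and those with g(x, y) ≡ 0 (mod 7); the common zeros in that column are the intersection.
  x = 0: f ≡ 0 at y ∈ {1}; g ≡ 0 at y ∈ ∅; common: ∅.
  x = 1: f ≡ 0 at y ∈ {1}; g ≡ 0 at y ∈ {4, 5}; common: ∅.
  x = 2: f ≡ 0 at y ∈ {1}; g ≡ 0 at y ∈ {0, 4}; common: ∅.
  x = 3: f ≡ 0 at y ∈ {1}; g ≡ 0 at y ∈ {0, 6}; common: ∅.
  x = 4: f ≡ 0 at y ∈ {1}; g ≡ 0 at y ∈ ∅; common: ∅.
  x = 5: f ≡ 0 at y ∈ {1}; g ≡ 0 at y ∈ {5}; common: ∅.
  x = 6: f ≡ 0 at y ∈ {1}; g ≡ 0 at y ∈ {6}; common: ∅.
Collecting: common zeros = ∅, so the count is 0.
Comparison with the Bézout bound: 0 ≤ 2 = deg(f)·deg(g), as expected for curves with no common component (the affine F_7-count falls short of the bound because intersections may lie at infinity, over extension fields, or carry multiplicity).


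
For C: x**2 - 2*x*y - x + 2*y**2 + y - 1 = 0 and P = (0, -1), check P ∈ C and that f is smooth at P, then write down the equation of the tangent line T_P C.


Tangent line at P: x - 3*y - 3 = 0.

Step 1: f(0, -1) = 0, so P lies on C.
Step 2: partial derivatives
  f_x(x, y) = 2*x - 2*y - 1, f_y(x, y) = -2*x + 4*y + 1.
  f_x(P) = 1, f_y(P) = -3 (gradient nonzero, so P is smooth).
Step 3: tangent line at P: 1·(x − 0) + -3·(y − -1) = 0.
Expanding: x - 3*y - 3 = 0.


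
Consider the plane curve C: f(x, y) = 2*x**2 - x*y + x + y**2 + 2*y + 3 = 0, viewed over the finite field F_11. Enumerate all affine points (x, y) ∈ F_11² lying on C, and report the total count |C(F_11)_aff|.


Affine F_11-points: {(0, 2), (0, 7), (2, 3), (2, 8), (3, 5), (3, 7), (6, 2), (7, 8), (10, 3), (10, 5)}; count = 10.

For each of the 121 pairs (x, y) ∈ F_11², evaluate f(x, y) mod 11. Record the zeros.
  x = 0: [0↦3, 1↦6, 2↦0, 3↦7, 4↦5, 5↦5, 6↦7, 7↦0, 8↦6, 9↦3, 10↦2]  zeros at y ∈ {2, 7}
  x = 1: [0↦6, 1↦8, 2↦1, 3↦7, 4↦4, 5↦3, 6↦4, 7↦7, 8↦1, 9↦8, 10↦6]  zeros at y ∈ ∅
  x = 2: [0↦2, 1↦3, 2↦6, 3↦0, 4↦7, 5↦5, 6↦5, 7↦7, 8↦0, 9↦6, 10↦3]  zeros at y ∈ {3, 8}
  x = 3: [0↦2, 1↦2, 2↦4, 3↦8, 4↦3, 5↦0, 6↦10, 7↦0, 8↦3, 9↦8, 10↦4]  zeros at y ∈ {5, 7}
  x = 4: [0↦6, 1↦5, 2↦6, 3↦9, 4↦3, 5↦10, 6↦8, 7↦8, 8↦10, 9↦3, 10↦9]  zeros at y ∈ ∅
  x = 5: [0↦3, 1↦1, 2↦1, 3↦3, 4↦7, 5↦2, 6↦10, 7↦9, 8↦10, 9↦2, 10↦7]  zeros at y ∈ ∅
  x = 6: [0↦4, 1↦1, 2↦0, 3↦1, 4↦4, 5↦9, 6↦5, 7↦3, 8↦3, 9↦5, 10↦9]  zeros at y ∈ {2}
  x = 7: [0↦9, 1↦5, 2↦3, 3↦3, 4↦5, 5↦9, 6↦4, 7↦1, 8↦0, 9↦1, 10↦4]  zeros at y ∈ {8}
  x = 8: [0↦7, 1↦2, 2↦10, 3↦9, 4↦10, 5↦2, 6↦7, 7↦3, 8↦1, 9↦1, 10↦3]  zeros at y ∈ ∅
  x = 9: [0↦9, 1↦3, 2↦10, 3↦8, 4↦8, 5↦10, 6↦3, 7↦9, 8↦6, 9↦5, 10↦6]  zeros at y ∈ ∅
  x = 10: [0↦4, 1↦8, 2↦3, 3↦0, 4↦10, 5↦0, 6↦3, 7↦8, 8↦4, 9↦2, 10↦2]  zeros at y ∈ {3, 5}
Collecting zeros: affine points = {(0, 2), (0, 7), (2, 3), (2, 8), (3, 5), (3, 7), (6, 2), (7, 8), (10, 3), (10, 5)}.
Total count |C(F_11)_aff| = 10.


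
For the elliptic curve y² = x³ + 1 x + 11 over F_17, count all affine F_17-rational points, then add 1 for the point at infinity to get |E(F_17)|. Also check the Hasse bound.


Affine points = {(1, 8), (1, 9), (2, 2), (2, 15), (7, 2), (7, 15), (8, 2), (8, 15), (9, 1), (9, 16), (10, 1), (10, 16), (12, 0), (14, 7), (14, 10), (15, 1), (15, 16), (16, 3), (16, 14)}; affine count = 19; |E(F_17)| = 20.

Discriminant check: Δ ∝ 4a³ + 27b² = 4·1³ + 27·11² = 4·1 + 27·121 ≡ 7 (mod 17). Nonzero ⇒ E is nonsingular.
For each x ∈ F_17, compute rhs = x³ + 1·x + 11 mod 17, then count y ∈ F_17 with y² ≡ rhs.
  x = 0: rhs = 11, matching y values: none (0 points).
  x = 1: rhs = 13, matching y values: 8, 9 (2 points).
  x = 2: rhs = 4, matching y values: 2, 15 (2 points).
  x = 3: rhs = 7, matching y values: none (0 points).
  x = 4: rhs = 11, matching y values: none (0 points).
  x = 5: rhs = 5, matching y values: none (0 points).
  x = 6: rhs = 12, matching y values: none (0 points).
  x = 7: rhs = 4, matching y values: 2, 15 (2 points).
  x = 8: rhs = 4, matching y values: 2, 15 (2 points).
  x = 9: rhs = 1, matching y values: 1, 16 (2 points).
  x = 10: rhs = 1, matching y values: 1, 16 (2 points).
  x = 11: rhs = 10, matching y values: none (0 points).
  x = 12: rhs = 0, matching y values: 0 (1 points).
  x = 13: rhs = 11, matching y values: none (0 points).
  x = 14: rhs = 15, matching y values: 7, 10 (2 points).
  x = 15: rhs = 1, matching y values: 1, 16 (2 points).
  x = 16: rhs = 9, matching y values: 3, 14 (2 points).
Total affine count: 19.
Full point count |E(F_17)| = 19 + 1 = 20.
Hasse bound: |20 − (17+1)| = |2| = 2 ≤ 2√17 ≈ 8.2462 ✓.


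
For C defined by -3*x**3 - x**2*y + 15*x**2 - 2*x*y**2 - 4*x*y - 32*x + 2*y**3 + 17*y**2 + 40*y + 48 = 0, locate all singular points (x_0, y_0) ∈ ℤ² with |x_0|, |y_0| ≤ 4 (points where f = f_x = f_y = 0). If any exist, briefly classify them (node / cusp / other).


Singular points: {(2, -2)}; classification: node.

Compute partial derivatives:
  f_x = -9*x**2 - 2*x*y + 30*x - 2*y**2 - 4*y - 32.
  f_y = -x**2 - 4*x*y - 4*x + 6*y**2 + 34*y + 40.
Scan x_0 ∈ {−4, ..., 4}. For each x_0, f_y(x_0, y) is a polynomial in y; find its integer roots y ∈ {−4, ..., 4}, then test f_x and f at those candidates.
  x = -4: f_y(-4, y) = 6*y**2 + 50*y + 40; no integer root y with |y| ≤ 4.
  x = -3: f_y(-3, y) = 6*y**2 + 46*y + 43; no integer root y with |y| ≤ 4.
  x = -2: f_y(-2, y) = 6*y**2 + 42*y + 44; no integer root y with |y| ≤ 4.
  x = -1: f_y(-1, y) = 6*y**2 + 38*y + 43; no integer root y with |y| ≤ 4.
  x = 0: f_y(0, y) = 6*y**2 + 34*y + 40; vanishes at y ∈ {-4}. (0, -4): f_x = -48 ≠ 0.
  x = 1: f_y(1, y) = 6*y**2 + 30*y + 35; no integer root y with |y| ≤ 4.
  x = 2: f_y(2, y) = 6*y**2 + 26*y + 28; vanishes at y ∈ {-2}. (2, -2): f_x = 0, f = 0 — SINGULAR.
  x = 3: f_y(3, y) = 6*y**2 + 22*y + 19; no integer root y with |y| ≤ 4.
  x = 4: f_y(4, y) = 6*y**2 + 18*y + 8; no integer root y with |y| ≤ 4.
Only singular point on the grid: (2, -2).
Classify: substitute x = 2 + u, y = -2 + v and expand: f = -3*u**3 - u**2*v - u**2 - 2*u*v**2 + 2*v**3 + v**2.
No constant or linear terms (consistent with a singular point). Quadratic part: -u**2 + v**2. Cubic part: -3*u**3 - u**2*v - 2*u*v**2 + 2*v**3.
The quadratic part v**2 - u**2 = (v − u)(v + u) splits into two distinct linear factors, so there are two distinct tangent lines y − -2 = ±(x − 2) — this is a node (ordinary double point).
Classification: node.


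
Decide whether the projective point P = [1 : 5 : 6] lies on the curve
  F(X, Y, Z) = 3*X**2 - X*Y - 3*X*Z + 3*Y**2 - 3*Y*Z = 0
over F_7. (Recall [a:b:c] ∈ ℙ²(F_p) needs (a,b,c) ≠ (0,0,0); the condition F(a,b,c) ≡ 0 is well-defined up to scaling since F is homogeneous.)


F(1,5,6) ≡ 0 (mod 7); P is on the curve.

Evaluate F(1, 5, 6) term-by-term (mod 7).
  3*X**2 ↦ 3·1·1·1 = 3
  -X*Y ↦ -1·1·5·1 = -5
  -3*X*Z ↦ -3·1·1·6 = -18
  3*Y**2 ↦ 3·1·25·1 = 75
  -3*Y*Z ↦ -3·1·5·6 = -90
Sum: F(1, 5, 6) = (3) + (-5) + (-18) + (75) + (-90) = -35.
Reducing mod 7: -35 ≡ 0 (mod 7).
Since F(a, b, c) ≡ 0 (mod 7), P lies on the curve.


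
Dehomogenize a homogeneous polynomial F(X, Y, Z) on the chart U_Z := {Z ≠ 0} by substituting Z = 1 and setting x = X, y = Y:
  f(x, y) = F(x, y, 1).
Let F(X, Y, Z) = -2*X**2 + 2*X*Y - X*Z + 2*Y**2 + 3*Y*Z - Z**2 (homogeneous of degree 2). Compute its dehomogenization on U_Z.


f(x, y) = -2*x**2 + 2*x*y - x + 2*y**2 + 3*y - 1

On U_Z we set Z = 1. Each monomial c·X^i·Y^j·Z^k in F becomes c·x^i·y^j·1^k = c·x^i·y^j.
Substituting Z = 1: F(X, Y, 1) = -2*x**2 + 2*x*y - x + 2*y**2 + 3*y - 1.
Note: deg(f) ≤ deg(F) = 2; strict inequality happens when F is divisible by Z (lost terms).


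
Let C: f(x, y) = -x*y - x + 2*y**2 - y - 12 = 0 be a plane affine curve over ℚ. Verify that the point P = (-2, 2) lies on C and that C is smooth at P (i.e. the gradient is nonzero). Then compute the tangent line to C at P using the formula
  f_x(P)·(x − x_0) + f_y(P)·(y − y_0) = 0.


Tangent line at P: -3*x + 9*y - 24 = 0.

Step 1: f(-2, 2) = 0, so P lies on C.
Step 2: partial derivatives
  f_x(x, y) = -y - 1, f_y(x, y) = -x + 4*y - 1.
  f_x(P) = -3, f_y(P) = 9 (gradient nonzero, so P is smooth).
Step 3: tangent line at P: -3·(x − -2) + 9·(y − 2) = 0.
Expanding: -3*x + 9*y - 24 = 0.


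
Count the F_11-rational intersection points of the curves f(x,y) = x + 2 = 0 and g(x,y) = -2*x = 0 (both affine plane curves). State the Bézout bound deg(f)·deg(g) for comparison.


Common zeros: ∅; count = 0; Bézout bound = 1.

deg(f) = 1, deg(g) = 1, so Bézout bound = 1.
Scan x ∈ F_11. For each x, list the y ∈ F_11 with f(x, y) ≡ 0 and those with g(x, y) ≡ 0 (mod 11); the common zeros in that column are the intersection.
  x = 0: f ≡ 0 at y ∈ ∅; g ≡ 0 at y ∈ {0, 1, 2, 3, 4, 5, 6, 7, 8, 9, 10}; common: ∅.
  x = 1: f ≡ 0 at y ∈ ∅; g ≡ 0 at y ∈ ∅; common: ∅.
  x = 2: f ≡ 0 at y ∈ ∅; g ≡ 0 at y ∈ ∅; common: ∅.
  x = 3: f ≡ 0 at y ∈ ∅; g ≡ 0 at y ∈ ∅; common: ∅.
  x = 4: f ≡ 0 at y ∈ ∅; g ≡ 0 at y ∈ ∅; common: ∅.
  x = 5: f ≡ 0 at y ∈ ∅; g ≡ 0 at y ∈ ∅; common: ∅.
  x = 6: f ≡ 0 at y ∈ ∅; g ≡ 0 at y ∈ ∅; common: ∅.
  x = 7: f ≡ 0 at y ∈ ∅; g ≡ 0 at y ∈ ∅; common: ∅.
  x = 8: f ≡ 0 at y ∈ ∅; g ≡ 0 at y ∈ ∅; common: ∅.
  x = 9: f ≡ 0 at y ∈ {0, 1, 2, 3, 4, 5, 6, 7, 8, 9, 10}; g ≡ 0 at y ∈ ∅; common: ∅.
  x = 10: f ≡ 0 at y ∈ ∅; g ≡ 0 at y ∈ ∅; common: ∅.
Collecting: common zeros = ∅, so the count is 0.
Comparison with the Bézout bound: 0 ≤ 1 = deg(f)·deg(g), as expected for curves with no common component (the affine F_11-count falls short of the bound because intersections may lie at infinity, over extension fields, or carry multiplicity).


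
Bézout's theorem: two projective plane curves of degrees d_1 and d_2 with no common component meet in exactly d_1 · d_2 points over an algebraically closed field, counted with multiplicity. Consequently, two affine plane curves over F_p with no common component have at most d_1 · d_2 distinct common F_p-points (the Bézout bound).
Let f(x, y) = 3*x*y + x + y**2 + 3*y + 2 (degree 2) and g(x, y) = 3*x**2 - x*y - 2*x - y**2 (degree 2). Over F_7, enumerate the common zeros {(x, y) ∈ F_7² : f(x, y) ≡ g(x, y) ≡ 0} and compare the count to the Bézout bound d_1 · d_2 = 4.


Common zeros: ∅; count = 0; Bézout bound = 4.

deg(f) = 2, deg(g) = 2, so Bézout bound = 4.
Scan x ∈ F_7. For each x, list the y ∈ F_7 with f(x, y) ≡ 0 and those with g(x, y) ≡ 0 (mod 7); the common zeros in that column are the intersection.
  x = 0: f ≡ 0 at y ∈ {5, 6}; g ≡ 0 at y ∈ {0}; common: ∅.
  x = 1: f ≡ 0 at y ∈ ∅; g ≡ 0 at y ∈ ∅; common: ∅.
  x = 2: f ≡ 0 at y ∈ {1, 4}; g ≡ 0 at y ∈ {2, 3}; common: ∅.
  x = 3: f ≡ 0 at y ∈ ∅; g ≡ 0 at y ∈ {0, 4}; common: ∅.
  x = 4: f ≡ 0 at y ∈ ∅; g ≡ 0 at y ∈ {1, 2}; common: ∅.
  x = 5: f ≡ 0 at y ∈ {0, 3}; g ≡ 0 at y ∈ ∅; common: ∅.
  x = 6: f ≡ 0 at y ∈ ∅; g ≡ 0 at y ∈ {4}; common: ∅.
Collecting: common zeros = ∅, so the count is 0.
Comparison with the Bézout bound: 0 ≤ 4 = deg(f)·deg(g), as expected for curves with no common component (the affine F_7-count falls short of the bound because intersections may lie at infinity, over extension fields, or carry multiplicity).


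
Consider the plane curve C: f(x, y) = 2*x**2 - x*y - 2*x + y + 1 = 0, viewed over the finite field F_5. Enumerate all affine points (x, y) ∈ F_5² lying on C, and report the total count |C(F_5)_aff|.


Affine F_5-points: {(0, 4), (2, 0), (3, 4), (4, 0)}; count = 4.

For each of the 25 pairs (x, y) ∈ F_5², evaluate f(x, y) mod 5. Record the zeros.
  x = 0: [0↦1, 1↦2, 2↦3, 3↦4, 4↦0]  zeros at y ∈ {4}
  x = 1: [0↦1, 1↦1, 2↦1, 3↦1, 4↦1]  zeros at y ∈ ∅
  x = 2: [0↦0, 1↦4, 2↦3, 3↦2, 4↦1]  zeros at y ∈ {0}
  x = 3: [0↦3, 1↦1, 2↦4, 3↦2, 4↦0]  zeros at y ∈ {4}
  x = 4: [0↦0, 1↦2, 2↦4, 3↦1, 4↦3]  zeros at y ∈ {0}
Collecting zeros: affine points = {(0, 4), (2, 0), (3, 4), (4, 0)}.
Total count |C(F_5)_aff| = 4.


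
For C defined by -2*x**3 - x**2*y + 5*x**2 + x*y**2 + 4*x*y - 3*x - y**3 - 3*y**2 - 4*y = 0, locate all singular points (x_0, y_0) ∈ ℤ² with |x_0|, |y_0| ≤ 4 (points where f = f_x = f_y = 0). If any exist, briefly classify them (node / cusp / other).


Singular points: {(1, -1)}; classification: cusp.

Compute partial derivatives:
  f_x = -6*x**2 - 2*x*y + 10*x + y**2 + 4*y - 3.
  f_y = -x**2 + 2*x*y + 4*x - 3*y**2 - 6*y - 4.
Scan x_0 ∈ {−4, ..., 4}. For each x_0, f_y(x_0, y) is a polynomial in y; find its integer roots y ∈ {−4, ..., 4}, then test f_x and f at those candidates.
  x = -4: f_y(-4, y) = -3*y**2 - 14*y - 36; no integer root y with |y| ≤ 4.
  x = -3: f_y(-3, y) = -3*y**2 - 12*y - 25; no integer root y with |y| ≤ 4.
  x = -2: f_y(-2, y) = -3*y**2 - 10*y - 16; no integer root y with |y| ≤ 4.
  x = -1: f_y(-1, y) = -3*y**2 - 8*y - 9; no integer root y with |y| ≤ 4.
  x = 0: f_y(0, y) = -3*y**2 - 6*y - 4; no integer root y with |y| ≤ 4.
  x = 1: f_y(1, y) = -3*y**2 - 4*y - 1; vanishes at y ∈ {-1}. (1, -1): f_x = 0, f = 0 — SINGULAR.
  x = 2: f_y(2, y) = -3*y**2 - 2*y; vanishes at y ∈ {0}. (2, 0): f_x = -7 ≠ 0.
  x = 3: f_y(3, y) = -3*y**2 - 1; no integer root y with |y| ≤ 4.
  x = 4: f_y(4, y) = -3*y**2 + 2*y - 4; no integer root y with |y| ≤ 4.
Only singular point on the grid: (1, -1).
Classify: substitute x = 1 + u, y = -1 + v and expand: f = -2*u**3 - u**2*v + u*v**2 - v**3 + v**2.
No constant or linear terms (consistent with a singular point). Quadratic part: v**2. Cubic part: -2*u**3 - u**2*v + u*v**2 - v**3.
The quadratic part v**2 is a perfect square, so there is a single (double) tangent line v = 0, i.e. y = -1. Restricting the cubic part to that line (v = 0) leaves -2*u**3 ≠ 0, so f is not divisible by v and the branch is v² ≈ 2*u**3 to lowest order — this is a cusp.
Classification: cusp.


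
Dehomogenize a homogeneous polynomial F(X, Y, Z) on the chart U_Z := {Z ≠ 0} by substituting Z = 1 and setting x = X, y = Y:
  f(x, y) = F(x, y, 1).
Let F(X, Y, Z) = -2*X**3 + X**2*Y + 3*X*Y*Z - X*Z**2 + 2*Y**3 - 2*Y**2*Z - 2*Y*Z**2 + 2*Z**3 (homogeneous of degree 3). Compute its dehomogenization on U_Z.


f(x, y) = -2*x**3 + x**2*y + 3*x*y - x + 2*y**3 - 2*y**2 - 2*y + 2

On U_Z we set Z = 1. Each monomial c·X^i·Y^j·Z^k in F becomes c·x^i·y^j·1^k = c·x^i·y^j.
Substituting Z = 1: F(X, Y, 1) = -2*x**3 + x**2*y + 3*x*y - x + 2*y**3 - 2*y**2 - 2*y + 2.
Note: deg(f) ≤ deg(F) = 3; strict inequality happens when F is divisible by Z (lost terms).


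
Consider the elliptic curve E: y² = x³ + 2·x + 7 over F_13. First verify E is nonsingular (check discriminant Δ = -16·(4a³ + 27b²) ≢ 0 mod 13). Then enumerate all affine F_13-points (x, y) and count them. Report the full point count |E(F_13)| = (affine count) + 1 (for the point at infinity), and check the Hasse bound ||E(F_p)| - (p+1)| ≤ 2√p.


Affine points = {(1, 6), (1, 7), (3, 1), (3, 12), (4, 1), (4, 12), (5, 5), (5, 8), (6, 1), (6, 12), (7, 0), (9, 0), (10, 0), (12, 2), (12, 11)}; affine count = 15; |E(F_13)| = 16.

Discriminant check: Δ ∝ 4a³ + 27b² = 4·2³ + 27·7² = 4·8 + 27·49 ≡ 3 (mod 13). Nonzero ⇒ E is nonsingular.
For each x ∈ F_13, compute rhs = x³ + 2·x + 7 mod 13, then count y ∈ F_13 with y² ≡ rhs.
  x = 0: rhs = 7, matching y values: none (0 points).
  x = 1: rhs = 10, matching y values: 6, 7 (2 points).
  x = 2: rhs = 6, matching y values: none (0 points).
  x = 3: rhs = 1, matching y values: 1, 12 (2 points).
  x = 4: rhs = 1, matching y values: 1, 12 (2 points).
  x = 5: rhs = 12, matching y values: 5, 8 (2 points).
  x = 6: rhs = 1, matching y values: 1, 12 (2 points).
  x = 7: rhs = 0, matching y values: 0 (1 points).
  x = 8: rhs = 2, matching y values: none (0 points).
  x = 9: rhs = 0, matching y values: 0 (1 points).
  x = 10: rhs = 0, matching y values: 0 (1 points).
  x = 11: rhs = 8, matching y values: none (0 points).
  x = 12: rhs = 4, matching y values: 2, 11 (2 points).
Total affine count: 15.
Full point count |E(F_13)| = 15 + 1 = 16.
Hasse bound: |16 − (13+1)| = |2| = 2 ≤ 2√13 ≈ 7.2111 ✓.


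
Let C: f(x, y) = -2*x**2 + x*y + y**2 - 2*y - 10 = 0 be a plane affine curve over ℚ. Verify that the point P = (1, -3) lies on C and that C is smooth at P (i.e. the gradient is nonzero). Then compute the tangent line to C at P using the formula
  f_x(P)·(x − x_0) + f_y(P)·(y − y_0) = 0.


Tangent line at P: -7*x - 7*y - 14 = 0.

Step 1: f(1, -3) = 0, so P lies on C.
Step 2: partial derivatives
  f_x(x, y) = -4*x + y, f_y(x, y) = x + 2*y - 2.
  f_x(P) = -7, f_y(P) = -7 (gradient nonzero, so P is smooth).
Step 3: tangent line at P: -7·(x − 1) + -7·(y − -3) = 0.
Expanding: -7*x - 7*y - 14 = 0.


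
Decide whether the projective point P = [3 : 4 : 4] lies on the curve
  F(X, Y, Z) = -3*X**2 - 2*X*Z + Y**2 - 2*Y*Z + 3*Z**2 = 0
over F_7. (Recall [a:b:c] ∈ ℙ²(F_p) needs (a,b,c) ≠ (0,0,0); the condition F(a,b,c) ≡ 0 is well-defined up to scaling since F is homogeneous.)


F(3,4,4) ≡ 2 (mod 7); P is NOT on the curve.

Evaluate F(3, 4, 4) term-by-term (mod 7).
  -3*X**2 ↦ -3·9·1·1 = -27
  -2*X*Z ↦ -2·3·1·4 = -24
  Y**2 ↦ 1·1·16·1 = 16
  -2*Y*Z ↦ -2·1·4·4 = -32
  3*Z**2 ↦ 3·1·1·16 = 48
Sum: F(3, 4, 4) = (-27) + (-24) + (16) + (-32) + (48) = -19.
Reducing mod 7: -19 ≡ 2 (mod 7).
Since F(a, b, c) ≡ 2 ≠ 0 (mod 7), P does NOT lie on the curve.


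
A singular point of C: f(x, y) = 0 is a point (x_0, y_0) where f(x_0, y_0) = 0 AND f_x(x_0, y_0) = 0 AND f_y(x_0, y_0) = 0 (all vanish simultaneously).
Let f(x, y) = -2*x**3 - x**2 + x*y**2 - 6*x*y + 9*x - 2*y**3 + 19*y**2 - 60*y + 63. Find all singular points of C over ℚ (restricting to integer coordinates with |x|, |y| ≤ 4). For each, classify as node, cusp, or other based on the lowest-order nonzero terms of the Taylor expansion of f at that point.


Singular points: {(0, 3)}; classification: node.

Compute partial derivatives:
  f_x = -6*x**2 - 2*x + y**2 - 6*y + 9.
  f_y = 2*x*y - 6*x - 6*y**2 + 38*y - 60.
Scan x_0 ∈ {−4, ..., 4}. For each x_0, f_y(x_0, y) is a polynomial in y; find its integer roots y ∈ {−4, ..., 4}, then test f_x and f at those candidates.
  x = -4: f_y(-4, y) = -6*y**2 + 30*y - 36; vanishes at y ∈ {2, 3}. (-4, 2): f_x = -87 ≠ 0; (-4, 3): f_x = -88 ≠ 0.
  x = -3: f_y(-3, y) = -6*y**2 + 32*y - 42; vanishes at y ∈ {3}. (-3, 3): f_x = -48 ≠ 0.
  x = -2: f_y(-2, y) = -6*y**2 + 34*y - 48; vanishes at y ∈ {3}. (-2, 3): f_x = -20 ≠ 0.
  x = -1: f_y(-1, y) = -6*y**2 + 36*y - 54; vanishes at y ∈ {3}. (-1, 3): f_x = -4 ≠ 0.
  x = 0: f_y(0, y) = -6*y**2 + 38*y - 60; vanishes at y ∈ {3}. (0, 3): f_x = 0, f = 0 — SINGULAR.
  x = 1: f_y(1, y) = -6*y**2 + 40*y - 66; vanishes at y ∈ {3}. (1, 3): f_x = -8 ≠ 0.
  x = 2: f_y(2, y) = -6*y**2 + 42*y - 72; vanishes at y ∈ {3, 4}. (2, 3): f_x = -28 ≠ 0; (2, 4): f_x = -27 ≠ 0.
  x = 3: f_y(3, y) = -6*y**2 + 44*y - 78; vanishes at y ∈ {3}. (3, 3): f_x = -60 ≠ 0.
  x = 4: f_y(4, y) = -6*y**2 + 46*y - 84; vanishes at y ∈ {3}. (4, 3): f_x = -104 ≠ 0.
Only singular point on the grid: (0, 3).
Classify: substitute x = 0 + u, y = 3 + v and expand: f = -2*u**3 - u**2 + u*v**2 - 2*v**3 + v**2.
No constant or linear terms (consistent with a singular point). Quadratic part: -u**2 + v**2. Cubic part: -2*u**3 + u*v**2 - 2*v**3.
The quadratic part v**2 - u**2 = (v − u)(v + u) splits into two distinct linear factors, so there are two distinct tangent lines y − 3 = ±(x − 0) — this is a node (ordinary double point).
Classification: node.
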